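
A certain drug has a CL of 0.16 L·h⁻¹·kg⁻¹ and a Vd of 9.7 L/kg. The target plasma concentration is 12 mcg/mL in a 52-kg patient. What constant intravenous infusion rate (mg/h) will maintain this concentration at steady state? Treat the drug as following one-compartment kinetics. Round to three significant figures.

99.8 mg/h

CL = 0.16 L·h⁻¹·kg⁻¹ × 52 kg = 8.320 L/h
At steady state, infusion rate equals elimination rate: rate in = CL × Css.
R₀ = 8.320 × 12 = 99.84 mg/h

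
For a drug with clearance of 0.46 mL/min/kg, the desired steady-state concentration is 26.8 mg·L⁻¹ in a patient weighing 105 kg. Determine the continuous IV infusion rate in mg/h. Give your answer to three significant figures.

CL = 0.46 mL/min/kg × 105 kg = 48.30 mL/min = 48.30 × 60/1000 = 2.898 L/h
At steady state, infusion rate equals elimination rate: rate in = CL × Css.
Rate = CL × Css = 2.898 × 26.8 = 77.67 mg/h

77.7 mg/h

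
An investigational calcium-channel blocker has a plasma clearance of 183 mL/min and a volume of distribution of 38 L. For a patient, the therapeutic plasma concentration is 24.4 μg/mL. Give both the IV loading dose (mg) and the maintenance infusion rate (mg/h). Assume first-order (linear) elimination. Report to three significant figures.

Loading: fill Vd to C_target → 38.00 L × 24.4 mg/L = 927.2 mg
CL = 183 mL/min = 183 × 0.06 = 10.98 L/h
Maintenance infusion rate = CL × Css = 10.98 × 24.4 = 267.9 mg/h

(a) 927 mg; (b) 268 mg/h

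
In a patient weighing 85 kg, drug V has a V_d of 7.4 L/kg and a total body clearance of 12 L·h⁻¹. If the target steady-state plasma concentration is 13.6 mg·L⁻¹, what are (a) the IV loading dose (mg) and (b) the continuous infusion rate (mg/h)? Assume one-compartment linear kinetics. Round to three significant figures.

Total Vd = 7.4 × 85 = 629.0 L
LD = Vd · C_target = 629.0 × 13.6 = 8554 mg
Maintenance infusion rate = CL × Css = 12.00 × 13.6 = 163.2 mg/h

(a) 8550 mg; (b) 163 mg/h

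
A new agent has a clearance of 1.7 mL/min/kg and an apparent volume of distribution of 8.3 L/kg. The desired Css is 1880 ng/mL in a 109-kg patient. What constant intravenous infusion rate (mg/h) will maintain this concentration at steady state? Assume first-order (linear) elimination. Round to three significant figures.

CL = 1.7 mL/min/kg × 109 kg = 185.3 mL/min = 185.3 × 60/1000 = 11.12 L/h
C = 1880 ng/mL = 1.880 mg/L
R₀ = 11.12 × 1.88 = 20.91 mg/h

20.9 mg/h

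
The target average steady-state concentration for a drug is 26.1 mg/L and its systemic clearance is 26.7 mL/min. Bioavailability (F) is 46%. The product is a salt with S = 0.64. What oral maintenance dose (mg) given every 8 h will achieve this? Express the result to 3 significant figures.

1140 mg

CL = 26.7 mL/min × 60/1000 = 1.602 L/h
D = CL × Css × τ / F / S = 1.602 × 26.1 × 8 / 0.46 / 0.64 = 1136 mg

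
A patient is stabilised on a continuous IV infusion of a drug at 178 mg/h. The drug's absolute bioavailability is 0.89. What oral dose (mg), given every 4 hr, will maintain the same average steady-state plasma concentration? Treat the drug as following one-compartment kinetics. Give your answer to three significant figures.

800 mg

To maintain the same Css, the systemic dosing rate must be unchanged: F·D/τ = infusion rate.
D = rate × τ / F = 178 × 4 / 0.89 = 800.0 mg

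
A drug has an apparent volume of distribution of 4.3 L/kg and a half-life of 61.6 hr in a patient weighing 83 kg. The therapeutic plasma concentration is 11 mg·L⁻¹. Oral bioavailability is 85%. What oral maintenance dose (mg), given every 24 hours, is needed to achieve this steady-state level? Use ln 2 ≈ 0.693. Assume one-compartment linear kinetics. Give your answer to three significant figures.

Vd(total) = 83 kg × 4.3 L/kg = 356.9 L
k = 0.693/61.6 = 0.01125 h⁻¹, so CL = k·Vd = 0.01125 × 356.9 = 4.015 L/h
D = CL × Css × τ / F = 4.015 × 11 × 24 / 0.85 = 1247 mg

1250 mg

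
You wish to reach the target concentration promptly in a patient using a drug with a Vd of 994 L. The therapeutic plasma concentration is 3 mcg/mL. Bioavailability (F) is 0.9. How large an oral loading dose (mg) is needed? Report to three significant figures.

3310 mg

LD = Vd × C / F = 994.0 × 3.000 / 0.9 = 3313 mg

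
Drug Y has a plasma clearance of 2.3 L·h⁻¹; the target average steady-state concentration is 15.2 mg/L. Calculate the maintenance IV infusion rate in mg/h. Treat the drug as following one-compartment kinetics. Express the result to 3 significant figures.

35.0 mg/h

R₀ = 2.300 × 15.2 = 34.96 mg/h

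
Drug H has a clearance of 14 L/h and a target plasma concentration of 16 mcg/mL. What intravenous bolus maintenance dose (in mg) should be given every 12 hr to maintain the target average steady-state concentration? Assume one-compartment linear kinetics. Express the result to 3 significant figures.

2690 mg

D = CL × Css × τ = 14.00 × 16 × 12 = 2688 mg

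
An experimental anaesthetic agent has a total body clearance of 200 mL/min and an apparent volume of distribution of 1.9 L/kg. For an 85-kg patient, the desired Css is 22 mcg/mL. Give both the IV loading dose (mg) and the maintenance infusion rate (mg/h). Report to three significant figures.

Vd(total) = 85 kg × 1.9 L/kg = 161.5 L
LD = Vd · C_target = 161.5 × 22 = 3553 mg
Convert clearance: 200 mL/min × 60 min/h ÷ 1000 mL/L = 12.00 L/h
Maintenance: replace elimination → rate = CL × Css = 12.00 × 22 = 264.0 mg/h

(a) 3550 mg; (b) 264 mg/h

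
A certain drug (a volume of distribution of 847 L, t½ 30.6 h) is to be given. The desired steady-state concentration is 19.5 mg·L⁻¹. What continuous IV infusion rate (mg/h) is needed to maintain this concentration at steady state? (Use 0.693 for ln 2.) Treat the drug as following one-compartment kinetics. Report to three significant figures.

374 mg/h

CL = ln 2 · Vd / t½ = 0.693 × 847.0 / 30.6 = 19.18 L/h
Infusion rate = CL × Css = 19.18 × 19.5 = 374.0 mg/h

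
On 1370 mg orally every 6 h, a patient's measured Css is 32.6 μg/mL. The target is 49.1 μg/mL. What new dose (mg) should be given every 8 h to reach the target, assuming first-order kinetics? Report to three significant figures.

2750 mg

With linear kinetics, Css is proportional to dose rate (D/τ) at fixed clearance.
D₂ = D₁ × (Css,target / Css,current) × (τ₂/τ₁) = 1370 × (49.1/32.6) × (8/6) = 2751 mg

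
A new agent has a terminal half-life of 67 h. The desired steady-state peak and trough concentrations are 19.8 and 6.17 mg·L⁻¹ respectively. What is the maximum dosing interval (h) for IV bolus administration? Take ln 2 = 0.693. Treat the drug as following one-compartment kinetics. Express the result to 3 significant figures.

k = 0.693 / t½ = 0.693 / 67 = 0.01034 h⁻¹
Between IV bolus doses, concentration decays as C = C₀·e^(−kτ), so C_peak/C_trough = e^(kτ).
τ_max = ln(C_peak/C_trough) / k = ln(19.8/6.17) / 0.01034 = 1.166 / 0.01034 = 112.8 h

113 h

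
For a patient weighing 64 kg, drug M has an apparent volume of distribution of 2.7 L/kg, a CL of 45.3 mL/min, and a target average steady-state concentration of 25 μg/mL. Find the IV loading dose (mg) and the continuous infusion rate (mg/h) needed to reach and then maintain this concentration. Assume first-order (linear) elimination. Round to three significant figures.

Vd = 2.7 L/kg × 64 kg = 172.8 L
LD = Vd · C_target = 172.8 × 25 = 4320 mg
CL = 45.3 mL/min = 45.3 × 0.06 = 2.718 L/h
Maintenance: replace elimination → rate = CL × Css = 2.718 × 25 = 67.95 mg/h

(a) 4320 mg; (b) 68.0 mg/h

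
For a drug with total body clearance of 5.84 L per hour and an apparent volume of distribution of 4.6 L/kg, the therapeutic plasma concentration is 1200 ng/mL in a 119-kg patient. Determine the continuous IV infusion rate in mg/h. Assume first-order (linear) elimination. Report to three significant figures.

7.01 mg/h

C = 1200 ng/mL = 1.200 mg/L
R₀ = 5.840 × 1.2 = 7.008 mg/h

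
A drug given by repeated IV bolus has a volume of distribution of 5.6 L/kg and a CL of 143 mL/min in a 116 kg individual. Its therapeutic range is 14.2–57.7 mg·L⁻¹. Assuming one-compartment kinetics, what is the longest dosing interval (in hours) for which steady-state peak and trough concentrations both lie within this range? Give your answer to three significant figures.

106 h

Total Vd = 5.6 × 116 = 649.6 L
CL = 143 mL/min × 60/1000 = 8.580 L/h
k = CL / Vd = 8.580 / 649.6 = 0.01321 h⁻¹
Between IV bolus doses, concentration decays as C = C₀·e^(−kτ), so C_peak/C_trough = e^(kτ).
τ_max = ln(C_peak/C_trough) / k = ln(57.7/14.2) / 0.01321 = 1.402 / 0.01321 = 106.1 h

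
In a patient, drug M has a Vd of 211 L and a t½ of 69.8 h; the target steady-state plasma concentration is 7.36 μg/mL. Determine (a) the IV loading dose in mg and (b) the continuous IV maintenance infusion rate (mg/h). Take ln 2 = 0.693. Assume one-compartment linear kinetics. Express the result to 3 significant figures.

(a) 1550 mg; (b) 15.4 mg/h

LD = Vd × C = 211.0 × 7.36 = 1553 mg
CL = 0.693 × Vd / t½ = 0.693 × 211.0 / 69.8 = 2.095 L/h
Infusion rate = CL × Css = 2.095 × 7.36 = 15.42 mg/h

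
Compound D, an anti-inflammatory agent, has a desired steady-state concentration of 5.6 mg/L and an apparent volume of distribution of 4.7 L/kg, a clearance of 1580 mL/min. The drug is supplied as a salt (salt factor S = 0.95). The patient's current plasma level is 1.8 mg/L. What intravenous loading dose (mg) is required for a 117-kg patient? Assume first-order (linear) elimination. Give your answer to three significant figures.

2200 mg

Total Vd = 4.7 × 117 = 549.9 L
Concentration deficit ΔC = 5.6 − 1.8 = 3.800 mg/L
LD = Vd × ΔC / S = 549.9 × 3.800 / 0.95 = 2200 mg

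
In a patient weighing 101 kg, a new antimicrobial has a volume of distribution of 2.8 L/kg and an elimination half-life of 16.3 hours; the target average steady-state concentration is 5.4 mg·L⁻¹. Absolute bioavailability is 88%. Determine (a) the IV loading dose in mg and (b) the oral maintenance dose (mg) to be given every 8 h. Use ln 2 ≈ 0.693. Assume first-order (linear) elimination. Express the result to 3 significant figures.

Total Vd = 2.8 × 101 = 282.8 L
LD = Vd × C = 282.8 × 5.4 = 1527 mg
CL = 0.693 × Vd / t½ = 0.693 × 282.8 / 16.3 = 12.02 L/h
D = CL × Css × τ / F = 12.02 × 5.4 × 8 / 0.88 = 590.1 mg

(a) 1530 mg; (b) 590 mg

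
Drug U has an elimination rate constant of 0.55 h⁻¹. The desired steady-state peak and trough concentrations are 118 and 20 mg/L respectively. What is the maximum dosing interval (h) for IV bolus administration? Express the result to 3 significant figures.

Between IV bolus doses, concentration decays as C = C₀·e^(−kτ), so C_peak/C_trough = e^(kτ).
τ_max = ln(C_peak/C_trough) / k = ln(118/20) / 0.5500 = 1.775 / 0.5500 = 3.227 h

3.23 h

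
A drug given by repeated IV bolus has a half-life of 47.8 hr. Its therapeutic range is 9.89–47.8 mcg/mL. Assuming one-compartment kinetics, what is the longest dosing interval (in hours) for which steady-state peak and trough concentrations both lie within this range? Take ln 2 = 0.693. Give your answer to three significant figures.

109 h

k = 0.693 / t½ = 0.693 / 47.8 = 0.01450 h⁻¹
Between IV bolus doses, concentration decays as C = C₀·e^(−kτ), so C_peak/C_trough = e^(kτ).
τ_max = ln(C_peak/C_trough) / k = ln(47.8/9.89) / 0.01450 = 1.576 / 0.01450 = 108.7 h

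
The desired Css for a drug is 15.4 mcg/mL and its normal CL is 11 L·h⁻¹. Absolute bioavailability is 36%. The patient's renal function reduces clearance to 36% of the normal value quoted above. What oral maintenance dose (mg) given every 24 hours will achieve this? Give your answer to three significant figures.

Patient clearance = 0.36 × 11.00 = 3.960 L/h
D = CL × Css × τ / F = 3.960 × 15.4 × 24 / 0.36 = 4066 mg

4070 mg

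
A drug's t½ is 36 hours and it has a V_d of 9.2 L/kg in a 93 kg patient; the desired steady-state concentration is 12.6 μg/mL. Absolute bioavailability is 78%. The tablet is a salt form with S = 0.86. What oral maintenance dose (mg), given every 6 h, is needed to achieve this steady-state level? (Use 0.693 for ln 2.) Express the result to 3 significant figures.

Vd = 9.2 L/kg × 93 kg = 855.6 L
CL = ln 2 · Vd / t½ = 0.693 × 855.6 / 36 = 16.47 L/h
D = CL × Css × τ / F / S = 16.47 × 12.6 × 6 / 0.78 / 0.86 = 1856 mg

1860 mg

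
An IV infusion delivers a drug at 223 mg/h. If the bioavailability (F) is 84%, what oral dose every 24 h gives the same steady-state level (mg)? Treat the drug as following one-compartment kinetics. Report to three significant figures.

To maintain the same Css, the systemic dosing rate must be unchanged: F·D/τ = infusion rate.
D = rate × τ / F = 223 × 24 / 0.84 = 6371 mg

6370 mg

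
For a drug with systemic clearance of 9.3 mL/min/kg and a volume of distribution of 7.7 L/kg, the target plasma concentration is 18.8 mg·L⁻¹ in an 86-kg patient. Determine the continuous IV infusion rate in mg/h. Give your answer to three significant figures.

902 mg/h

CL = 9.3 mL/min/kg × 86 kg = 799.8 mL/min = 799.8 × 60/1000 = 47.99 L/h
R₀ = 47.99 × 18.8 = 902.2 mg/h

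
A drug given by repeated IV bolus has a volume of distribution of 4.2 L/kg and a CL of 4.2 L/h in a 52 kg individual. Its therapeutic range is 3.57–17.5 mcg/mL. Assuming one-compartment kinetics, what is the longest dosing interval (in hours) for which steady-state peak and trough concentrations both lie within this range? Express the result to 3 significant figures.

82.7 h

Total Vd = 4.2 × 52 = 218.4 L
k = CL / Vd = 4.200 / 218.4 = 0.01923 h⁻¹
Between IV bolus doses, concentration decays as C = C₀·e^(−kτ), so C_peak/C_trough = e^(kτ).
τ_max = ln(C_peak/C_trough) / k = ln(17.5/3.57) / 0.01923 = 1.590 / 0.01923 = 82.68 h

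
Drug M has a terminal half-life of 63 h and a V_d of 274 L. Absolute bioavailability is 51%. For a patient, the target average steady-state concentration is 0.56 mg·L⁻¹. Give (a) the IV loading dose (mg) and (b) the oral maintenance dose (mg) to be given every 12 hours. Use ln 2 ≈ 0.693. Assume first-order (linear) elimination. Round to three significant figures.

(a) 153 mg; (b) 39.7 mg

LD = Vd × C = 274.0 × 0.56 = 153.4 mg
CL = 0.693 × Vd / t½ = 0.693 × 274.0 / 63 = 3.014 L/h
D = CL × Css × τ / F = 3.014 × 0.56 × 12 / 0.51 = 39.71 mg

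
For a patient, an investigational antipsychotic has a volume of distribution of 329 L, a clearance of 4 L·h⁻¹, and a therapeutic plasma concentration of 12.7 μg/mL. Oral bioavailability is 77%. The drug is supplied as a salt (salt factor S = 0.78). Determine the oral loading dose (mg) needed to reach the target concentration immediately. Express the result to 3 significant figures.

LD = Vd × C / F / S = 329.0 × 12.70 / 0.77 / 0.78 = 6957 mg

6960 mg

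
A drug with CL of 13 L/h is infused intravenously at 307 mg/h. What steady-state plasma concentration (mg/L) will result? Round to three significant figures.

23.6 mg/L

Css = rate / CL = 307 / 13.00 = 23.62 mg/L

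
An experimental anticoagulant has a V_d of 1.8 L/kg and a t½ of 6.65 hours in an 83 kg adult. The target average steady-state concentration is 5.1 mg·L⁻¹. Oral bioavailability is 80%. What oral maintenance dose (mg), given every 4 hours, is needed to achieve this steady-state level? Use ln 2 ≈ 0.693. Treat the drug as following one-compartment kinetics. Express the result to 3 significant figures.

397 mg

Total Vd = 1.8 × 83 = 149.4 L
CL = 0.693 × Vd / t½ = 0.693 × 149.4 / 6.65 = 15.57 L/h
D = CL × Css × τ / F = 15.57 × 5.1 × 4 / 0.8 = 397.0 mg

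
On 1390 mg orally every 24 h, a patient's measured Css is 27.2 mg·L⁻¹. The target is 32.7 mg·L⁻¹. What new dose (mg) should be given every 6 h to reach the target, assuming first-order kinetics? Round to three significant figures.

With linear kinetics, Css is proportional to dose rate (D/τ) at fixed clearance.
D₂ = D₁ × (Css,target / Css,current) × (τ₂/τ₁) = 1390 × (32.7/27.2) × (6/24) = 417.8 mg

418 mg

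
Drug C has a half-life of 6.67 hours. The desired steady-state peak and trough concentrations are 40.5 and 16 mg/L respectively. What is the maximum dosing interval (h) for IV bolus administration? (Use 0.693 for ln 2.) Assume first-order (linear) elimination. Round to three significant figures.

k = 0.693 / t½ = 0.693 / 6.67 = 0.1039 h⁻¹
Between IV bolus doses, concentration decays as C = C₀·e^(−kτ), so C_peak/C_trough = e^(kτ).
τ_max = ln(C_peak/C_trough) / k = ln(40.5/16) / 0.1039 = 0.9287 / 0.1039 = 8.938 h

8.94 h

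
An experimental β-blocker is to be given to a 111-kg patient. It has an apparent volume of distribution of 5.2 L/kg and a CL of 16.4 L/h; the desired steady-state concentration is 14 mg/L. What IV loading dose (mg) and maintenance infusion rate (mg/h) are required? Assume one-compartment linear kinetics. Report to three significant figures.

(a) 8080 mg; (b) 230 mg/h

Vd(total) = 111 kg × 5.2 L/kg = 577.2 L
LD = Vd · C_target = 577.2 × 14 = 8081 mg
Maintenance infusion rate = CL × Css = 16.40 × 14 = 229.6 mg/h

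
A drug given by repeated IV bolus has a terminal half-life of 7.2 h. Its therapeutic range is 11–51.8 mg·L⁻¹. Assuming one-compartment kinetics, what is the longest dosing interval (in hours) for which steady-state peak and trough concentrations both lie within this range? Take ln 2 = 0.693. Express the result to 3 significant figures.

16.1 h

k = 0.693 / t½ = 0.693 / 7.2 = 0.09625 h⁻¹
Between IV bolus doses, concentration decays as C = C₀·e^(−kτ), so C_peak/C_trough = e^(kτ).
τ_max = ln(C_peak/C_trough) / k = ln(51.8/11) / 0.09625 = 1.549 / 0.09625 = 16.09 h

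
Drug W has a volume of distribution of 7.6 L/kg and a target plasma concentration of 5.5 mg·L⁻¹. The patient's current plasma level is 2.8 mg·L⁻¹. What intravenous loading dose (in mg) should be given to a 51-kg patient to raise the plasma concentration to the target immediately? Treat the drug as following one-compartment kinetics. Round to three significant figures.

Vd = 7.6 L/kg × 51 kg = 387.6 L
Concentration deficit ΔC = 5.5 − 2.8 = 2.700 mg/L
LD = Vd × ΔC = 387.6 × 2.700 = 1047 mg

1050 mg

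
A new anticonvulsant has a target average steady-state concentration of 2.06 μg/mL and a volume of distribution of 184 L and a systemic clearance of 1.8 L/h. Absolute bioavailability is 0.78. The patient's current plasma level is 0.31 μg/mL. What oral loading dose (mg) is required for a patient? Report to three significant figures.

413 mg

Concentration deficit ΔC = 2.06 − 0.31 = 1.750 mg/L
LD = Vd × ΔC / F = 184.0 × 1.750 / 0.78 = 412.8 mg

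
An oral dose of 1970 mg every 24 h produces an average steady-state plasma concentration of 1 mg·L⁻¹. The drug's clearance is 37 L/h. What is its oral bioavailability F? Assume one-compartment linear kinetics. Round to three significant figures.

F·D/τ = CL·Css at steady state → F = CL·Css·τ / D.
F = 37 × 1 × 24 / 1970 = 0.451

0.451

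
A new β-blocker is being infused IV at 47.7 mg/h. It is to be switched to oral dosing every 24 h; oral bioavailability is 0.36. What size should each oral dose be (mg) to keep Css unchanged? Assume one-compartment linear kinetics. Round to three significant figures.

3180 mg

To maintain the same Css, the systemic dosing rate must be unchanged: F·D/τ = infusion rate.
D = rate × τ / F = 47.7 × 24 / 0.36 = 3180 mg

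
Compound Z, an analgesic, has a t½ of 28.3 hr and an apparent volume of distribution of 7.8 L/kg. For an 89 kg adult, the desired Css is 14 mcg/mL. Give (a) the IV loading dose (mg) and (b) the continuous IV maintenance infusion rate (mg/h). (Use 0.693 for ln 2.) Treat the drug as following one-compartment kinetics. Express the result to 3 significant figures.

(a) 9720 mg; (b) 238 mg/h

Vd(total) = 89 kg × 7.8 L/kg = 694.2 L
LD = Vd × C = 694.2 × 14 = 9719 mg
CL = 0.693 × Vd / t½ = 0.693 × 694.2 / 28.3 = 17.00 L/h
Infusion rate = CL × Css = 17.00 × 14 = 238.0 mg/h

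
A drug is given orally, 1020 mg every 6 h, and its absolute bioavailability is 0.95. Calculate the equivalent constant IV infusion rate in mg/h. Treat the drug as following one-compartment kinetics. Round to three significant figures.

Equivalent systemic input: infusion rate = F·D/τ.
Rate = 0.95 × 1020 / 6 = 161.5 mg/h

162 mg/h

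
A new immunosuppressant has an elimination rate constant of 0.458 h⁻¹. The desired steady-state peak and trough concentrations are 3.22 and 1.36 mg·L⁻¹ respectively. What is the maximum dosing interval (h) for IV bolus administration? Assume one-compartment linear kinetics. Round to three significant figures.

Between IV bolus doses, concentration decays as C = C₀·e^(−kτ), so C_peak/C_trough = e^(kτ).
τ_max = ln(C_peak/C_trough) / k = ln(3.22/1.36) / 0.4580 = 0.8619 / 0.4580 = 1.882 h

1.88 h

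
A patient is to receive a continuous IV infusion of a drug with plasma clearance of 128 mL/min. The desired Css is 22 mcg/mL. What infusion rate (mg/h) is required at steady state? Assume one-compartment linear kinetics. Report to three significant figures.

169 mg/h

CL = 128 mL/min = 128 × 0.06 = 7.680 L/h
Rate = CL × Css = 7.680 × 22 = 169.0 mg/h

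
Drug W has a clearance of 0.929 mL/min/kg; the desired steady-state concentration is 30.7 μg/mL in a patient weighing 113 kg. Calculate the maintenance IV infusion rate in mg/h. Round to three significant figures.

CL = 0.929 mL/min/kg × 113 kg = 105.0 mL/min = 105.0 × 60/1000 = 6.300 L/h
At steady state, infusion rate equals elimination rate: rate in = CL × Css.
R₀ = 6.300 × 30.7 = 193.4 mg/h

193 mg/h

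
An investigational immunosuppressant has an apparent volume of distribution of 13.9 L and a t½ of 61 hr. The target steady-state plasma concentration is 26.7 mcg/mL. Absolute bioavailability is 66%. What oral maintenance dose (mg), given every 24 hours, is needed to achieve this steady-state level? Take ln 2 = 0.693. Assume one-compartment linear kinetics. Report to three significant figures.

k = 0.693/61 = 0.01136 h⁻¹, so CL = k·Vd = 0.01136 × 13.90 = 0.1579 L/h
D = CL × Css × τ / F = 0.1579 × 26.7 × 24 / 0.66 = 153.3 mg

153 mg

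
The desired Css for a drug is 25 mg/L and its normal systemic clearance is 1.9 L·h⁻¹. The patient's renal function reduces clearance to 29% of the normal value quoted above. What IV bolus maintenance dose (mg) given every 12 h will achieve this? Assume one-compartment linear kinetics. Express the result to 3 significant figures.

165 mg

Patient clearance = 0.29 × 1.900 = 0.5510 L/h
D = CL × Css × τ = 0.5510 × 25 × 12 = 165.3 mg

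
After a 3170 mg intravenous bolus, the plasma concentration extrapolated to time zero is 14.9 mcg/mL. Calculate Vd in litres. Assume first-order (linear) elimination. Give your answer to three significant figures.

Immediately after an IV bolus, C₀ = Dose / Vd, so Vd = Dose / C₀.
Vd = 3170 / 14.9 = 212.8 L

213 L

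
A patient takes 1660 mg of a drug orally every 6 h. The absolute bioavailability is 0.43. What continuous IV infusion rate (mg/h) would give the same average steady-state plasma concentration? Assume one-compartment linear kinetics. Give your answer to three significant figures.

119 mg/h

Equivalent systemic input: infusion rate = F·D/τ.
Rate = 0.43 × 1660 / 6 = 119.0 mg/h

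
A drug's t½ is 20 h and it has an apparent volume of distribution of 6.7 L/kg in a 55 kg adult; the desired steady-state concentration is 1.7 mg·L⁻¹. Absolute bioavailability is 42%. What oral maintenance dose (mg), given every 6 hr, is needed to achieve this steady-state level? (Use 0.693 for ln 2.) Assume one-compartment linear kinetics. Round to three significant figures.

Vd(total) = 55 kg × 6.7 L/kg = 368.5 L
CL = ln 2 · Vd / t½ = 0.693 × 368.5 / 20 = 12.77 L/h
D = CL × Css × τ / F = 12.77 × 1.7 × 6 / 0.42 = 310.1 mg

310 mg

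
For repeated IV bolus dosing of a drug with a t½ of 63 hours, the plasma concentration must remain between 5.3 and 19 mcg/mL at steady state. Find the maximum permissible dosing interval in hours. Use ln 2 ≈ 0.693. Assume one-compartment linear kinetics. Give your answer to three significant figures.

116 h

k = 0.693 / t½ = 0.693 / 63 = 0.01100 h⁻¹
Between IV bolus doses, concentration decays as C = C₀·e^(−kτ), so C_peak/C_trough = e^(kτ).
τ_max = ln(C_peak/C_trough) / k = ln(19/5.3) / 0.01100 = 1.277 / 0.01100 = 116.1 h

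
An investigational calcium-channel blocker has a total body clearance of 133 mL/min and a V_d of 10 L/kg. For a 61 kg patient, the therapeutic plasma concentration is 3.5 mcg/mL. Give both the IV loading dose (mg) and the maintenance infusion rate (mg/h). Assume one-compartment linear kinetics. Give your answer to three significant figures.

(a) 2140 mg; (b) 27.9 mg/h

Total Vd = 10 × 61 = 610.0 L
Loading: fill Vd to C_target → 610.0 L × 3.5 mg/L = 2135 mg
Convert clearance: 133 mL/min × 60 min/h ÷ 1000 mL/L = 7.980 L/h
Maintenance: replace elimination → rate = CL × Css = 7.980 × 3.5 = 27.93 mg/h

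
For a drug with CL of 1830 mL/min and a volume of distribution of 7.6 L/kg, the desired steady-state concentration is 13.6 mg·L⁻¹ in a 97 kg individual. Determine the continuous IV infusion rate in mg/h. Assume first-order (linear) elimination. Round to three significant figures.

1490 mg/h

CL = 1830 mL/min × 60/1000 = 109.8 L/h
Rate = CL × Css = 109.8 × 13.6 = 1493 mg/h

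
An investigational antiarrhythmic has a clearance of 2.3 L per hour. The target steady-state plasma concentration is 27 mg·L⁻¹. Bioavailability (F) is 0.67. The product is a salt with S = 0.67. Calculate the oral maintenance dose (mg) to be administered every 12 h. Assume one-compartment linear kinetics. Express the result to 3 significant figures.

1660 mg

D = CL × Css × τ / F / S = 2.300 × 27 × 12 / 0.67 / 0.67 = 1660 mg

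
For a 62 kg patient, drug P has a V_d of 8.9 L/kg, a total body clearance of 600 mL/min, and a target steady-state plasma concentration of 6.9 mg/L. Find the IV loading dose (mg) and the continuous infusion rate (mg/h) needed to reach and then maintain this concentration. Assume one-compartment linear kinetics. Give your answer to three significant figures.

(a) 3810 mg; (b) 248 mg/h

Vd(total) = 62 kg × 8.9 L/kg = 551.8 L
Loading dose = Vd × C = 551.8 × 6.9 = 3807 mg
Convert clearance: 600 mL/min × 60 min/h ÷ 1000 mL/L = 36.00 L/h
Maintenance infusion rate = CL × Css = 36.00 × 6.9 = 248.4 mg/h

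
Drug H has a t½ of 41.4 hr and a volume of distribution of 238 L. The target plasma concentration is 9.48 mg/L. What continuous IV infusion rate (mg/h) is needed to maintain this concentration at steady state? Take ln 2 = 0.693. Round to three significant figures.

37.8 mg/h

k = 0.693/41.4 = 0.01674 h⁻¹, so CL = k·Vd = 0.01674 × 238.0 = 3.984 L/h
Infusion rate = CL × Css = 3.984 × 9.48 = 37.77 mg/h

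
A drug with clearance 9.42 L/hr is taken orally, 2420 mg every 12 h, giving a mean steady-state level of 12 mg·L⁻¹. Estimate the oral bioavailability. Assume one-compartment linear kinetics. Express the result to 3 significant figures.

F·D/τ = CL·Css at steady state → F = CL·Css·τ / D.
F = 9.42 × 12 × 12 / 2420 = 0.561

0.561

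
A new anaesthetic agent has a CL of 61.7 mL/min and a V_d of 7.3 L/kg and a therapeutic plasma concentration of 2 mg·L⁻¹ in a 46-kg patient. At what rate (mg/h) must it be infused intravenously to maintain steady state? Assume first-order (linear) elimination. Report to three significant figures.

7.40 mg/h

Convert clearance: 61.7 mL/min × 60 min/h ÷ 1000 mL/L = 3.702 L/h
Infusion rate = CL · Css = 3.702 L/h × 2 mg/L = 7.404 mg/h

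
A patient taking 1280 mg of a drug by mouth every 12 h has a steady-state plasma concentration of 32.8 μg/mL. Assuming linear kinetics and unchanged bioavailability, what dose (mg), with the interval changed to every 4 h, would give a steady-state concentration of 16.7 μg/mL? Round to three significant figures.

217 mg

For first-order elimination, Css ∝ F·D/(CL·τ); F and CL are unchanged, so Css ∝ D/τ.
D₂ = D₁ × (Css,target / Css,current) × (τ₂/τ₁) = 1280 × (16.7/32.8) × (4/12) = 217.2 mg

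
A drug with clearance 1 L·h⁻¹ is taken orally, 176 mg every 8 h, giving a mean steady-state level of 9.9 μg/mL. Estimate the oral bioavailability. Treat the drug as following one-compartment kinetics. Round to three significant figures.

0.450

F·D/τ = CL·Css at steady state → F = CL·Css·τ / D.
F = 1 × 9.9 × 8 / 176 = 0.450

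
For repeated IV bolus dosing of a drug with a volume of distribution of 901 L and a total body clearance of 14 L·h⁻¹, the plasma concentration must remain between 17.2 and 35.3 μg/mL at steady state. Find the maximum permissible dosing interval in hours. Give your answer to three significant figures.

46.3 h

k = CL / Vd = 14.00 / 901.0 = 0.01554 h⁻¹
Between IV bolus doses, concentration decays as C = C₀·e^(−kτ), so C_peak/C_trough = e^(kτ).
τ_max = ln(C_peak/C_trough) / k = ln(35.3/17.2) / 0.01554 = 0.7190 / 0.01554 = 46.27 h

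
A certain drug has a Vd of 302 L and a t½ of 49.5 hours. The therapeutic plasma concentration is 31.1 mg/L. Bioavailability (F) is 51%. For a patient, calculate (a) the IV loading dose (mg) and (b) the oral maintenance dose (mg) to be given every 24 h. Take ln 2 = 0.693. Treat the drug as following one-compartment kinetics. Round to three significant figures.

(a) 9390 mg; (b) 6190 mg

LD = Vd × C = 302.0 × 31.1 = 9392 mg
CL = 0.693 × Vd / t½ = 0.693 × 302.0 / 49.5 = 4.228 L/h
D = CL × Css × τ / F = 4.228 × 31.1 × 24 / 0.51 = 6188 mg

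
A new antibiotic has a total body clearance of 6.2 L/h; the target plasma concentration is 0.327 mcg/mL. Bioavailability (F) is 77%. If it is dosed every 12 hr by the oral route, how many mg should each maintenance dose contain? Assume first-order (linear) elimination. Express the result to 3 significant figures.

31.6 mg

D = CL × Css × τ / F = 6.200 × 0.327 × 12 / 0.77 = 31.60 mg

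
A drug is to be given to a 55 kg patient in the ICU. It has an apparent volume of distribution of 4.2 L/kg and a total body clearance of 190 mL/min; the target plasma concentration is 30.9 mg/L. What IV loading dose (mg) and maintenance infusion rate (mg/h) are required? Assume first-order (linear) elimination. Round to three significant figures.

(a) 7140 mg; (b) 352 mg/h

Total Vd = 4.2 × 55 = 231.0 L
Loading dose = Vd × C = 231.0 × 30.9 = 7138 mg
CL = 190 mL/min × 60/1000 = 11.40 L/h
Maintenance infusion rate = CL × Css = 11.40 × 30.9 = 352.3 mg/h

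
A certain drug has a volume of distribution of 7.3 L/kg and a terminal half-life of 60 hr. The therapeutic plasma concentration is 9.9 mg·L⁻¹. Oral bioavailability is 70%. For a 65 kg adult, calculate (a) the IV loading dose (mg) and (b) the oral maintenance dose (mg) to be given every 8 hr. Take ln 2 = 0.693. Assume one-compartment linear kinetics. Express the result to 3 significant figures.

Vd(total) = 65 kg × 7.3 L/kg = 474.5 L
LD = Vd × C = 474.5 × 9.9 = 4698 mg
CL = 0.693 × Vd / t½ = 0.693 × 474.5 / 60 = 5.480 L/h
D = CL × Css × τ / F = 5.480 × 9.9 × 8 / 0.7 = 620.0 mg

(a) 4700 mg; (b) 620 mg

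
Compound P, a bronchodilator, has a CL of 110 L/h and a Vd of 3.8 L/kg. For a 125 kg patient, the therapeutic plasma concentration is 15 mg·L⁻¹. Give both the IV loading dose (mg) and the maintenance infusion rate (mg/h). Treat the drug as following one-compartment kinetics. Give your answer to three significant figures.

Vd(total) = 125 kg × 3.8 L/kg = 475.0 L
Loading dose = Vd × C = 475.0 × 15 = 7125 mg
Maintenance infusion rate = CL × Css = 110.0 × 15 = 1650 mg/h

(a) 7130 mg; (b) 1650 mg/h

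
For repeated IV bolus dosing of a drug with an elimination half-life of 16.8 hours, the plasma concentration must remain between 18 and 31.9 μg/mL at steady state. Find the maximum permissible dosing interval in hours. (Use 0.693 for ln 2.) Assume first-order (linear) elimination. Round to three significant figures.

k = 0.693 / t½ = 0.693 / 16.8 = 0.04125 h⁻¹
Between IV bolus doses, concentration decays as C = C₀·e^(−kτ), so C_peak/C_trough = e^(kτ).
τ_max = ln(C_peak/C_trough) / k = ln(31.9/18) / 0.04125 = 0.5722 / 0.04125 = 13.87 h

13.9 h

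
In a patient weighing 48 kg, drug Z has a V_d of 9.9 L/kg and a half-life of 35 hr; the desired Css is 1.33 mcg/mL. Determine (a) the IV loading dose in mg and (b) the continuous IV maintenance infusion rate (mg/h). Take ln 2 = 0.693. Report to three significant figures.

Vd(total) = 48 kg × 9.9 L/kg = 475.2 L
LD = Vd × C = 475.2 × 1.33 = 632.0 mg
CL = 0.693 × Vd / t½ = 0.693 × 475.2 / 35 = 9.409 L/h
Infusion rate = CL × Css = 9.409 × 1.33 = 12.51 mg/h

(a) 632 mg; (b) 12.5 mg/h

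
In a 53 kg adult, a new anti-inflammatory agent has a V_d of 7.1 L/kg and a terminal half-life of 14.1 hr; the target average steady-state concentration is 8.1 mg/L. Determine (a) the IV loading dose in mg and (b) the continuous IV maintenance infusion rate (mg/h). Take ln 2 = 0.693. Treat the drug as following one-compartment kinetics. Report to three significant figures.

(a) 3050 mg; (b) 150 mg/h

Total Vd = 7.1 × 53 = 376.3 L
LD = Vd × C = 376.3 × 8.1 = 3048 mg
CL = 0.693 × Vd / t½ = 0.693 × 376.3 / 14.1 = 18.49 L/h
Infusion rate = CL × Css = 18.49 × 8.1 = 149.8 mg/h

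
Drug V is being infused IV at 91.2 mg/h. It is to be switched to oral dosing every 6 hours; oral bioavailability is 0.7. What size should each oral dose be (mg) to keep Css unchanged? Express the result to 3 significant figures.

782 mg

To maintain the same Css, the systemic dosing rate must be unchanged: F·D/τ = infusion rate.
D = rate × τ / F = 91.2 × 6 / 0.7 = 781.7 mg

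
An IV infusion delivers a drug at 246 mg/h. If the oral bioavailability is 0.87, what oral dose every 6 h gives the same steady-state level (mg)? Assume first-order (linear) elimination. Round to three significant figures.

To maintain the same Css, the systemic dosing rate must be unchanged: F·D/τ = infusion rate.
D = rate × τ / F = 246 × 6 / 0.87 = 1697 mg

1700 mg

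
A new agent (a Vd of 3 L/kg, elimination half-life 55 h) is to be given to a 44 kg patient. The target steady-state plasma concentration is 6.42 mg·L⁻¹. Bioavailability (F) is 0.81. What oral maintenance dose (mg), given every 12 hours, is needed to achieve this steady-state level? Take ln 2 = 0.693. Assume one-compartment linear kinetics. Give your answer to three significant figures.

Vd(total) = 44 kg × 3 L/kg = 132.0 L
CL = 0.693 × Vd / t½ = 0.693 × 132.0 / 55 = 1.663 L/h
D = CL × Css × τ / F = 1.663 × 6.42 × 12 / 0.81 = 158.2 mg

158 mg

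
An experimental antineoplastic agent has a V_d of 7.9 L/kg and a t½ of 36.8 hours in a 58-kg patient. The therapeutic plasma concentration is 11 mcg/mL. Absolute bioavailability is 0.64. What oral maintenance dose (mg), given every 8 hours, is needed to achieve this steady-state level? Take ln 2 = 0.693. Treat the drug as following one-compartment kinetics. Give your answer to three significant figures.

1190 mg

Total Vd = 7.9 × 58 = 458.2 L
CL = ln 2 · Vd / t½ = 0.693 × 458.2 / 36.8 = 8.629 L/h
D = CL × Css × τ / F = 8.629 × 11 × 8 / 0.64 = 1186 mg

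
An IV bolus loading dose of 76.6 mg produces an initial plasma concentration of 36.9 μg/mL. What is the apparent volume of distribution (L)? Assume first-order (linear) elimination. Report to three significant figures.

2.08 L

Immediately after an IV bolus, C₀ = Dose / Vd, so Vd = Dose / C₀.
Vd = 76.6 / 36.9 = 2.076 L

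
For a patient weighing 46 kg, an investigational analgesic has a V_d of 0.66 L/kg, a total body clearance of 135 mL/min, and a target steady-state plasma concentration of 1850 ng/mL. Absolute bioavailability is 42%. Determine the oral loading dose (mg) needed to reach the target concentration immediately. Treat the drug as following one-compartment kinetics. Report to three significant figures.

Total Vd = 0.66 × 46 = 30.36 L
C = 1850 ng/mL = 1.850 mg/L
LD = Vd × C / F = 30.36 × 1.850 / 0.42 = 133.7 mg

134 mg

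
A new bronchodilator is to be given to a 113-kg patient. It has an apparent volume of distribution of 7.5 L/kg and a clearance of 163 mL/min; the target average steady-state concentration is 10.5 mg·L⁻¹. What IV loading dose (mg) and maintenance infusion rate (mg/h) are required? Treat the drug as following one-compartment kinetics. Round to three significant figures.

Vd = 7.5 L/kg × 113 kg = 847.5 L
Loading dose = Vd × C = 847.5 × 10.5 = 8899 mg
CL = 163 mL/min × 60/1000 = 9.780 L/h
Infusion rate = 9.780 L/h × 10.5 mg/L = 102.7 mg/h

(a) 8900 mg; (b) 103 mg/h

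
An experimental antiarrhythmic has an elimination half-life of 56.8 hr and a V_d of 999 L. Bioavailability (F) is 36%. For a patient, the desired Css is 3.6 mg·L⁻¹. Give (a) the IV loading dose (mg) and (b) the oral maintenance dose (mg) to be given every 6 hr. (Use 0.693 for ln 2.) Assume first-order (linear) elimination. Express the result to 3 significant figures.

(a) 3600 mg; (b) 731 mg

LD = Vd × C = 999.0 × 3.6 = 3596 mg
CL = 0.693 × Vd / t½ = 0.693 × 999.0 / 56.8 = 12.19 L/h
D = CL × Css × τ / F = 12.19 × 3.6 × 6 / 0.36 = 731.4 mg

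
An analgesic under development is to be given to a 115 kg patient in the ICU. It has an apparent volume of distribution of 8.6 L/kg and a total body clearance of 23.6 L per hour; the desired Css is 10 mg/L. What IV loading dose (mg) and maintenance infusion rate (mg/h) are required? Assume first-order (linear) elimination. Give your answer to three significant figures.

(a) 9890 mg; (b) 236 mg/h

Vd = 8.6 L/kg × 115 kg = 989.0 L
LD = Vd · C_target = 989.0 × 10 = 9890 mg
Maintenance infusion rate = CL × Css = 23.60 × 10 = 236.0 mg/h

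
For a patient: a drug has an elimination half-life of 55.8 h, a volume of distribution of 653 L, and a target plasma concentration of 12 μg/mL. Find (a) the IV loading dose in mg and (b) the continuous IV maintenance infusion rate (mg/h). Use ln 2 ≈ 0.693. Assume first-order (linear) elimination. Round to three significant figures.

LD = Vd × C = 653.0 × 12 = 7836 mg
CL = 0.693 × Vd / t½ = 0.693 × 653.0 / 55.8 = 8.110 L/h
Infusion rate = CL × Css = 8.110 × 12 = 97.32 mg/h

(a) 7840 mg; (b) 97.3 mg/h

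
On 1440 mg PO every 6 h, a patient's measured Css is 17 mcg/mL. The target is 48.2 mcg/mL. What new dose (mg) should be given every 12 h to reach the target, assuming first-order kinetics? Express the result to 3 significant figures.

With linear kinetics, Css is proportional to dose rate (D/τ) at fixed clearance.
D₂ = D₁ × (Css,target / Css,current) × (τ₂/τ₁) = 1440 × (48.2/17) × (12/6) = 8166 mg

8170 mg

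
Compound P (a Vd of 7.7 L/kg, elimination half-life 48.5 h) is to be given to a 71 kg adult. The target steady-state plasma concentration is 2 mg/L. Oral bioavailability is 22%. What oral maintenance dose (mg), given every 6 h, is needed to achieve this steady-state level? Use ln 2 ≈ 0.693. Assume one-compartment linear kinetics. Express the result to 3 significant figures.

Vd(total) = 71 kg × 7.7 L/kg = 546.7 L
k = 0.693/48.5 = 0.01429 h⁻¹, so CL = k·Vd = 0.01429 × 546.7 = 7.812 L/h
D = CL × Css × τ / F = 7.812 × 2 × 6 / 0.22 = 426.1 mg

426 mg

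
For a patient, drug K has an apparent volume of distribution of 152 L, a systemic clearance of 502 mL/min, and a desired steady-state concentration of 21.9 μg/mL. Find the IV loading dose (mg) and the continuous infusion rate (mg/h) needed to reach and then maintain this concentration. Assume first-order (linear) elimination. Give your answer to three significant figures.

Loading dose = Vd × C = 152.0 × 21.9 = 3329 mg
CL = 502 mL/min × 60/1000 = 30.12 L/h
Maintenance infusion rate = CL × Css = 30.12 × 21.9 = 659.6 mg/h

(a) 3330 mg; (b) 660 mg/h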